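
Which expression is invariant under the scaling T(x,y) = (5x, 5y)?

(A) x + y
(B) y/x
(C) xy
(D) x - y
B

Under the uniform scaling T(x,y) = (5x, 5y):
Substitute the transformed coordinates into each option and compare with the original:
(A) x + y  ->  (5x) + (5y) = 5x + 5y   [differs from x + y: not invariant]
(B) y/x  ->  (5y)/(5x) = y/x   [equals y/x: invariant]
(C) xy  ->  (5x)(5y) = 25xy   [differs from xy: not invariant]
(D) x - y  ->  (5x) - (5y) = 5x - 5y   [differs from x - y: not invariant]

Only option (B), y/x, is unchanged by the transformation.
The common factor 5 cancels in a ratio of coordinates, while sums, products and sums of squares pick up factors of 5 or 25.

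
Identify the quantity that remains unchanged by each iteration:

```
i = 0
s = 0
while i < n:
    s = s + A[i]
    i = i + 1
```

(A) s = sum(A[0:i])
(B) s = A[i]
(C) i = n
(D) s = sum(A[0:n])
A

A loop invariant must hold before the first iteration and be re-established by every execution of the body.

(A) s = sum(A[0:i]): Initially i = 0 and s = 0 = sum of the empty slice A[0:0]. If s = sum(A[0:i]) holds at the top of an iteration, the body sets s to sum(A[0:i]) + A[i] = sum(A[0:i+1]) and then i to i+1, so s = sum(A[0:i]) holds again. At exit i = n, giving s = sum(A[0:n]).

The other options fail:
(B) s = A[i]: after the first iteration s = A[0] but i = 1, so s = A[i] compares s with the wrong element (and fails in general).
(C) i = n: false initially (i = 0); it is the exit condition, not an invariant.
(D) s = sum(A[0:n]): false before the loop (s = 0, not the full sum) -- it only becomes true at exit.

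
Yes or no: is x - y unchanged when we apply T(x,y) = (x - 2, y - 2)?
Yes

Substitute T(x,y) = (x - 2, y - 2) into the expression and compare with the original.

Original: x - y
After applying T: (x - 2) - (y - 2) = x - y

This is identical to the original x - y, so the expression is invariant.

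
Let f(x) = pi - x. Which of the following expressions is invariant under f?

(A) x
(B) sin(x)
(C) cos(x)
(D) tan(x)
B

For f(x) = pi - x:
sin(pi - x) = sin(x), so sine is invariant under this transformation.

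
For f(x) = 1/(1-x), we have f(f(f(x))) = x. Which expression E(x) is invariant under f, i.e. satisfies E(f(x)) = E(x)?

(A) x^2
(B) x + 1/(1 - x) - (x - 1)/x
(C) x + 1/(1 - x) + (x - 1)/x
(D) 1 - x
C

Replace x by f(x) = 1/(1 - x) in each option and simplify. As a quick numerical cross-check, also compare E(3) with E(f(3)) = E(-1/2).

(A) x^2  ->  (1/(1 - x))^2 = (x - 1)^(-2); check: E(3) = 9 but E(-1/2) = 1/4.   [not invariant]
(B) x + 1/(1 - x) - (x - 1)/x  ->  (1/(1 - x)) + 1/(1 - (1/(1 - x))) - ((1/(1 - x)) - 1)/(1/(1 - x)) = (x^2(1 - x) - x + (x - 1)^2)/(x(x - 1)); check: E(3) = 11/6 but E(-1/2) = -17/6.   [not invariant]
(C) x + 1/(1 - x) + (x - 1)/x  ->  (1/(1 - x)) + 1/(1 - (1/(1 - x))) + ((1/(1 - x)) - 1)/(1/(1 - x)), which simplifies back to x + 1/(1 - x) + (x - 1)/x; check: E(3) = 19/6, E(-1/2) = 19/6.   [invariant]
(D) 1 - x  ->  1 - (1/(1 - x)) = x/(x - 1); check: E(3) = -2 but E(-1/2) = 3/2.   [not invariant]

Only (C) is unchanged. Indeed f(f(x)) = 1/(1 - 1/(1-x)) = (1-x)/(-x) = (x-1)/x, so E(x) = x + f(x) + f(f(x)) is the sum over the whole 3-cycle; applying f just permutes the three terms cyclically (x -> f(x) -> f(f(x)) -> x), leaving the sum unchanged.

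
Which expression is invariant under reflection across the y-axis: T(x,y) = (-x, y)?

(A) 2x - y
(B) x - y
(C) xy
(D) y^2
D

The map is reflection across the y-axis: T(x,y) = (-x, y).
Substitute the transformed coordinates into each option and compare with the original:
(A) 2x - y  ->  2(-x) - (y) = -2x - y   [differs from 2x - y: not invariant]
(B) x - y  ->  (-x) - (y) = -x - y   [differs from x - y: not invariant]
(C) xy  ->  (-x)(y) = -xy   [differs from xy: not invariant]
(D) y^2  ->  (y)^2 = y^2   [equals y^2: invariant]

Only option (D), y^2, is unchanged by the transformation.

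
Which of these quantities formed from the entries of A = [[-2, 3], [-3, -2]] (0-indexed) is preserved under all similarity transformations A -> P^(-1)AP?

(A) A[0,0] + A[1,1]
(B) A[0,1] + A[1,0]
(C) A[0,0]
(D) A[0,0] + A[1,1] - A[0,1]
A

A[0,0] + A[1,1] is the trace of A. By the cyclic property of the trace, tr(P^(-1)AP) = tr(APP^(-1)) = tr(A), so it is the same for every matrix similar to A.

The other combinations are not similarity invariants. For example, take P = [[1, 1], [0, 1]] (det P = 1), so P^(-1) = [[1, -1], [0, 1]] and
B = P^(-1)AP = [[1, 6], [-3, -5]].
Evaluating each option on A and on B:
(A) A[0,0] + A[1,1]: -4 for A, -4 for B -> unchanged
(B) A[0,1] + A[1,0]: 0 for A, 3 for B -> changes
(C) A[0,0]: -2 for A, 1 for B -> changes
(D) A[0,0] + A[1,1] - A[0,1]: -7 for A, -10 for B -> changes

Only (A) A[0,0] + A[1,1] = -4 survives (and it does so for every P, not just this one), so it is the invariant.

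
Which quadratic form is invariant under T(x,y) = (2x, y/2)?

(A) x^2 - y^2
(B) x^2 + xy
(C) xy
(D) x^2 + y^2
C

T multiplies x by 2 and divides y by 2.
Substitute the transformed coordinates into each option and compare with the original:
(A) x^2 - y^2  ->  (2x)^2 - (y/2)^2 = 4x^2 - y^2/4   [differs from x^2 - y^2: not invariant]
(B) x^2 + xy  ->  (2x)^2 + (2x)(y/2) = 4x^2 + xy   [differs from x^2 + xy: not invariant]
(C) xy  ->  (2x)(y/2) = xy   [equals xy: invariant]
(D) x^2 + y^2  ->  (2x)^2 + (y/2)^2 = 4x^2 + y^2/4   [differs from x^2 + y^2: not invariant]

Only option (C), xy, is unchanged by the transformation.
The factors 2 and 1/2 cancel only in the pure product xy.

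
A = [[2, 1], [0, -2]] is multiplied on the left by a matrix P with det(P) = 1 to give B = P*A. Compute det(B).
-4

By the multiplicative property of determinants, det(B) = det(P*A) = det(P) * det(A) = det(A),
so the determinant is invariant under multiplication by any determinant-1 matrix; we just need det(A).

det(A) = (2)(-2) - (1)(0) = -4 - 0 = -4

Therefore det(B) = 1 * (-4) = -4.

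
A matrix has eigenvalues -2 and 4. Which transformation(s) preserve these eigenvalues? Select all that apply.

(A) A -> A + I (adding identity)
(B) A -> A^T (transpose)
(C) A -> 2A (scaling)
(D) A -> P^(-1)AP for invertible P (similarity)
B and D

Eigenvalues are preserved by:
1. Similarity transformations: A -> P^(-1)AP (same characteristic polynomial)
2. Transpose: A^T has the same eigenvalues as A

Eigenvalues are NOT preserved by:
- Adding identity: eigenvalues become -2+1, 4+1
- Scaling: eigenvalues become -4, 8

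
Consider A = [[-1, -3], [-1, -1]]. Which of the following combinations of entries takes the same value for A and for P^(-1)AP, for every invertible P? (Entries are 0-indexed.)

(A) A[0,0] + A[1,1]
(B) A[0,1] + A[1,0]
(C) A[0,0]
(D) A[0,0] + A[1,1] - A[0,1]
A

A[0,0] + A[1,1] is the trace of A. By the cyclic property of the trace, tr(P^(-1)AP) = tr(APP^(-1)) = tr(A), so it is the same for every matrix similar to A.

The other combinations are not similarity invariants. For example, take P = [[1, -1], [0, 1]] (det P = 1), so P^(-1) = [[1, 1], [0, 1]] and
B = P^(-1)AP = [[-2, -2], [-1, 0]].
Evaluating each option on A and on B:
(A) A[0,0] + A[1,1]: -2 for A, -2 for B -> unchanged
(B) A[0,1] + A[1,0]: -4 for A, -3 for B -> changes
(C) A[0,0]: -1 for A, -2 for B -> changes
(D) A[0,0] + A[1,1] - A[0,1]: 1 for A, 0 for B -> changes

Only (A) A[0,0] + A[1,1] = -2 survives (and it does so for every P, not just this one), so it is the invariant.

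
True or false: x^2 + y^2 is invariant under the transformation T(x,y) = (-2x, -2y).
False

Substitute T(x,y) = (-2x, -2y) into the expression and compare with the original.

Original: x^2 + y^2
After applying T: (-2x)^2 + (-2y)^2 = 4x^2 + 4y^2

This differs from the original x^2 + y^2 (difference: 3x^2 + 3y^2), so the expression is NOT invariant.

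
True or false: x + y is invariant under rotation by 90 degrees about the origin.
False

Applying rotation by 90 degrees: x' = x*cos(90 degrees) - y*sin(90 degrees) = -y, y' = x*sin(90 degrees) + y*cos(90 degrees) = x

Substituting into x + y:
(-y) + (x)
= x - y

This differs from the original expression x + y, so it is NOT invariant.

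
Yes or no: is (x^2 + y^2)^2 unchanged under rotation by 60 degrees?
Yes

Applying rotation by 60 degrees: x' = x*cos(60 degrees) - y*sin(60 degrees) = x/2 - sqrt(3)y/2, y' = x*sin(60 degrees) + y*cos(60 degrees) = sqrt(3)x/2 + y/2

Substituting into (x^2 + y^2)^2:
((x/2 - sqrt(3)y/2)^2 + (sqrt(3)x/2 + y/2)^2)^2
= x^4 + 2x^2y^2 + y^4 = (x^2 + y^2)^2

This equals the original expression (x^2 + y^2)^2, so it IS invariant.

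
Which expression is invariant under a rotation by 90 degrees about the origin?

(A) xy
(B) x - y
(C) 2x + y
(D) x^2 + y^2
D

A rotation by 90 degrees sends (x, y) to (-y, x).
Substitute the transformed coordinates into each option and compare with the original:
(A) xy  ->  (-y)(x) = -xy   [differs from xy: not invariant]
(B) x - y  ->  (-y) - (x) = -x - y   [differs from x - y: not invariant]
(C) 2x + y  ->  2(-y) + (x) = x - 2y   [differs from 2x + y: not invariant]
(D) x^2 + y^2  ->  (-y)^2 + (x)^2 = x^2 + y^2   [equals x^2 + y^2: invariant]

Only option (D), x^2 + y^2, is unchanged by the transformation.
Geometrically, x^2 + y^2 is the squared distance from the origin, which every rotation about the origin preserves.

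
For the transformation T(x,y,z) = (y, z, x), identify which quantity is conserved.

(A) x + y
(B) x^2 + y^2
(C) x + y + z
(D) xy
C

Apply T(x,y,z) = (y, z, x) to each option, i.e. replace (x, y, z) by the transformed coordinates.
Substitute the transformed coordinates into each option and compare with the original:
(A) x + y  ->  (y) + (z) = y + z   [differs from x + y: not invariant]
(B) x^2 + y^2  ->  (y)^2 + (z)^2 = y^2 + z^2   [differs from x^2 + y^2: not invariant]
(C) x + y + z  ->  (y) + (z) + (x) = x + y + z   [equals x + y + z: invariant]
(D) xy  ->  (y)(z) = yz   [differs from xy: not invariant]

Only option (C), x + y + z, is unchanged by the transformation.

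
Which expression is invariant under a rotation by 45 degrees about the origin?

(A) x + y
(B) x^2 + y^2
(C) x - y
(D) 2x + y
B

A rotation by 45 degrees sends (x, y) to (sqrt(2)x/2 - sqrt(2)y/2, sqrt(2)x/2 + sqrt(2)y/2).
Substitute the transformed coordinates into each option and compare with the original:
(A) x + y  ->  (sqrt(2)x/2 - sqrt(2)y/2) + (sqrt(2)x/2 + sqrt(2)y/2) = sqrt(2)x   [differs from x + y: not invariant]
(B) x^2 + y^2  ->  (sqrt(2)x/2 - sqrt(2)y/2)^2 + (sqrt(2)x/2 + sqrt(2)y/2)^2 = x^2 + y^2   [equals x^2 + y^2: invariant]
(C) x - y  ->  (sqrt(2)x/2 - sqrt(2)y/2) - (sqrt(2)x/2 + sqrt(2)y/2) = -sqrt(2)y   [differs from x - y: not invariant]
(D) 2x + y  ->  2(sqrt(2)x/2 - sqrt(2)y/2) + (sqrt(2)x/2 + sqrt(2)y/2) = 3sqrt(2)x/2 - sqrt(2)y/2   [differs from 2x + y: not invariant]

Only option (B), x^2 + y^2, is unchanged by the transformation.
Geometrically, x^2 + y^2 is the squared distance from the origin, which every rotation about the origin preserves.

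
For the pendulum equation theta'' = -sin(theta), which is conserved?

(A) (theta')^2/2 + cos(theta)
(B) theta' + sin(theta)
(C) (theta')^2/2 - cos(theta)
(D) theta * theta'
C

A first integral I satisfies dI/dt = 0 along every solution. Differentiate each option and use the equation of motion:
(A) d/dt[(theta')^2/2 + cos(theta)] = theta' theta'' - sin(theta) theta' = -2 theta' sin(theta), not identically 0
(B) d/dt[theta' + sin(theta)] = theta'' + cos(theta) theta' = -sin(theta) + theta' cos(theta), not identically 0
(C) d/dt[(theta')^2/2 - cos(theta)] = theta' theta'' + sin(theta) theta' = theta'(-sin(theta)) + theta' sin(theta) = 0
(D) d/dt[theta * theta'] = (theta')^2 + theta theta'' = (theta')^2 - theta sin(theta), not identically 0

Only (C) has zero time-derivative. This is the total energy: kinetic (theta')^2/2 plus potential -cos(theta).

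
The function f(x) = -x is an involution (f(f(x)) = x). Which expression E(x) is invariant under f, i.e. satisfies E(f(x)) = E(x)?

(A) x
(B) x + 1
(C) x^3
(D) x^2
D

Replace x by f(x) = -x in each option and simplify. As a quick numerical cross-check, also compare E(4) with E(f(4)) = E(-4).

(A) x  ->  (-x) = -x; check: E(4) = 4 but E(-4) = -4.   [not invariant]
(B) x + 1  ->  (-x) + 1 = 1 - x; check: E(4) = 5 but E(-4) = -3.   [not invariant]
(C) x^3  ->  (-x)^3 = -x^3; check: E(4) = 64 but E(-4) = -64.   [not invariant]
(D) x^2  ->  (-x)^2, which simplifies back to x^2; check: E(4) = 16, E(-4) = 16.   [invariant]

Only (D) is unchanged. E is symmetric under swapping x with f(x) = -x, which is exactly what an involution does.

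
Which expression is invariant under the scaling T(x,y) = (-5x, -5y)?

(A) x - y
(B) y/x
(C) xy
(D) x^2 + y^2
B

Under the uniform scaling T(x,y) = (-5x, -5y):
Substitute the transformed coordinates into each option and compare with the original:
(A) x - y  ->  (-5x) - (-5y) = -5x + 5y   [differs from x - y: not invariant]
(B) y/x  ->  (-5y)/(-5x) = y/x   [equals y/x: invariant]
(C) xy  ->  (-5x)(-5y) = 25xy   [differs from xy: not invariant]
(D) x^2 + y^2  ->  (-5x)^2 + (-5y)^2 = 25x^2 + 25y^2   [differs from x^2 + y^2: not invariant]

Only option (B), y/x, is unchanged by the transformation.
The common factor -5 cancels in a ratio of coordinates, while sums, products and sums of squares pick up factors of -5 or 25.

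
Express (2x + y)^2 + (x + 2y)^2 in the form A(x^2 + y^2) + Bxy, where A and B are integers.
5(x^2 + y^2) + 8xy

Expanding: (2x + y)^2 = 4x^2 + 4xy + y^2
(x + 2y)^2 = x^2 + 4xy + 4y^2
Sum = (4+1)(x^2+y^2) + 8xy = 5(x^2 + y^2) + 8xy
This is symmetric in x and y.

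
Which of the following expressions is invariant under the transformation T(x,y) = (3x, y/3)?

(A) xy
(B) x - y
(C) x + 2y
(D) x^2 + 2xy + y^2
A

An expression E(x,y) is invariant under T if E(T(x,y)) = E(x,y). Here T(x,y) = (3x, y/3).
Substitute the transformed coordinates into each option and compare with the original:
(A) xy  ->  (3x)(y/3) = xy   [equals xy: invariant]
(B) x - y  ->  (3x) - (y/3) = 3x - y/3   [differs from x - y: not invariant]
(C) x + 2y  ->  (3x) + 2(y/3) = 3x + 2y/3   [differs from x + 2y: not invariant]
(D) x^2 + 2xy + y^2  ->  (3x)^2 + 2(3x)(y/3) + (y/3)^2 = 9x^2 + 2xy + y^2/9   [differs from x^2 + 2xy + y^2: not invariant]

Only option (A), xy, is unchanged by the transformation.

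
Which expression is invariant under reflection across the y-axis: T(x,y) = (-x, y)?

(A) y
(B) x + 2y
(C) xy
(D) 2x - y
A

The map is reflection across the y-axis: T(x,y) = (-x, y).
Substitute the transformed coordinates into each option and compare with the original:
(A) y  ->  (y) = y   [equals y: invariant]
(B) x + 2y  ->  (-x) + 2(y) = -x + 2y   [differs from x + 2y: not invariant]
(C) xy  ->  (-x)(y) = -xy   [differs from xy: not invariant]
(D) 2x - y  ->  2(-x) - (y) = -2x - y   [differs from 2x - y: not invariant]

Only option (A), y, is unchanged by the transformation.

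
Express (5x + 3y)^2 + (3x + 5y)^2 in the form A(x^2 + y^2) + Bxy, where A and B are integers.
34(x^2 + y^2) + 60xy

Expanding: (5x + 3y)^2 = 25x^2 + 30xy + 9y^2
(3x + 5y)^2 = 9x^2 + 30xy + 25y^2
Sum = (25+9)(x^2+y^2) + 60xy = 34(x^2 + y^2) + 60xy
This is symmetric in x and y.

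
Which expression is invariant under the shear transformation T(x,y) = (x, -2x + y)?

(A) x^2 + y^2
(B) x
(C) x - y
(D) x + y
B

Under the shear T(x,y) = (x, -2x + y):
Substitute the transformed coordinates into each option and compare with the original:
(A) x^2 + y^2  ->  (x)^2 + (-2x + y)^2 = 5x^2 - 4xy + y^2   [differs from x^2 + y^2: not invariant]
(B) x  ->  (x) = x   [equals x: invariant]
(C) x - y  ->  (x) - (-2x + y) = 3x - y   [differs from x - y: not invariant]
(D) x + y  ->  (x) + (-2x + y) = -x + y   [differs from x + y: not invariant]

Only option (B), x, is unchanged by the transformation.
A vertical shear moves points parallel to the y-axis, so the x-coordinate (and any function of x alone) is unchanged.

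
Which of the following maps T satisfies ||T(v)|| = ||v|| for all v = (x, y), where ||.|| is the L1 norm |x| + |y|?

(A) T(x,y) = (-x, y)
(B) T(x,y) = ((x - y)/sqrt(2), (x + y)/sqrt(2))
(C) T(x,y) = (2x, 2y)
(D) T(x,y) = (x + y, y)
A

A transformation preserves a norm if ||T(v)|| = ||v|| for every v; a single vector where the norm changes rules an option out.

(A) T(x,y) = (-x, y): preserves the norm -- it only permutes the coordinates and/or flips signs, which leaves |x| + |y| unchanged.
(B) T(x,y) = ((x - y)/sqrt(2), (x + y)/sqrt(2)): v = (1, 0) has norm |1| + |0| = 1, but T(v) = (sqrt(2)/2, sqrt(2)/2) has norm sqrt(2) -- not preserved.
(C) T(x,y) = (2x, 2y): v = (1, 0) has norm |1| + |0| = 1, but T(v) = (2, 0) has norm 2 -- not preserved.
(D) T(x,y) = (x + y, y): v = (0, 1) has norm |0| + |1| = 1, but T(v) = (1, 1) has norm 2 -- not preserved.

Therefore the answer is (A).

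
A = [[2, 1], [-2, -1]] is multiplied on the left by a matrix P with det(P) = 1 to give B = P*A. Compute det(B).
0

By the multiplicative property of determinants, det(B) = det(P*A) = det(P) * det(A) = det(A),
so the determinant is invariant under multiplication by any determinant-1 matrix; we just need det(A).

det(A) = (2)(-1) - (1)(-2) = -2 - (-2) = 0

Therefore det(B) = 1 * 0 = 0.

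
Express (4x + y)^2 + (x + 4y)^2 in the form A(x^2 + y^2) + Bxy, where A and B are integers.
17(x^2 + y^2) + 16xy

Expanding: (4x + y)^2 = 16x^2 + 8xy + y^2
(x + 4y)^2 = x^2 + 8xy + 16y^2
Sum = (16+1)(x^2+y^2) + 16xy = 17(x^2 + y^2) + 16xy
This is symmetric in x and y.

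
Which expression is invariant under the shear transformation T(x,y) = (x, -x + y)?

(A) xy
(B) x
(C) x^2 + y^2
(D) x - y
B

Under the shear T(x,y) = (x, -x + y):
Substitute the transformed coordinates into each option and compare with the original:
(A) xy  ->  (x)(-x + y) = -x^2 + xy   [differs from xy: not invariant]
(B) x  ->  (x) = x   [equals x: invariant]
(C) x^2 + y^2  ->  (x)^2 + (-x + y)^2 = 2x^2 - 2xy + y^2   [differs from x^2 + y^2: not invariant]
(D) x - y  ->  (x) - (-x + y) = 2x - y   [differs from x - y: not invariant]

Only option (B), x, is unchanged by the transformation.
A vertical shear moves points parallel to the y-axis, so the x-coordinate (and any function of x alone) is unchanged.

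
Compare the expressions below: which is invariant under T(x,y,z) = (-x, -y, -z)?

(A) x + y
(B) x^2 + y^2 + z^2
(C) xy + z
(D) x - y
B

Apply T(x,y,z) = (-x, -y, -z) to each option, i.e. replace (x, y, z) by the transformed coordinates.
Substitute the transformed coordinates into each option and compare with the original:
(A) x + y  ->  (-x) + (-y) = -x - y   [differs from x + y: not invariant]
(B) x^2 + y^2 + z^2  ->  (-x)^2 + (-y)^2 + (-z)^2 = x^2 + y^2 + z^2   [equals x^2 + y^2 + z^2: invariant]
(C) xy + z  ->  (-x)(-y) + (-z) = xy - z   [differs from xy + z: not invariant]
(D) x - y  ->  (-x) - (-y) = -x + y   [differs from x - y: not invariant]

Only option (B), x^2 + y^2 + z^2, is unchanged by the transformation.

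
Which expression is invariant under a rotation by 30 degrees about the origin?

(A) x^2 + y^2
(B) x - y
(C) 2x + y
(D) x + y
A

A rotation by 30 degrees sends (x, y) to (sqrt(3)x/2 - y/2, x/2 + sqrt(3)y/2).
Substitute the transformed coordinates into each option and compare with the original:
(A) x^2 + y^2  ->  (sqrt(3)x/2 - y/2)^2 + (x/2 + sqrt(3)y/2)^2 = x^2 + y^2   [equals x^2 + y^2: invariant]
(B) x - y  ->  (sqrt(3)x/2 - y/2) - (x/2 + sqrt(3)y/2) = -x/2 + sqrt(3)x/2 - sqrt(3)y/2 - y/2   [differs from x - y: not invariant]
(C) 2x + y  ->  2(sqrt(3)x/2 - y/2) + (x/2 + sqrt(3)y/2) = x/2 + sqrt(3)x - y + sqrt(3)y/2   [differs from 2x + y: not invariant]
(D) x + y  ->  (sqrt(3)x/2 - y/2) + (x/2 + sqrt(3)y/2) = x/2 + sqrt(3)x/2 - y/2 + sqrt(3)y/2   [differs from x + y: not invariant]

Only option (A), x^2 + y^2, is unchanged by the transformation.
Geometrically, x^2 + y^2 is the squared distance from the origin, which every rotation about the origin preserves.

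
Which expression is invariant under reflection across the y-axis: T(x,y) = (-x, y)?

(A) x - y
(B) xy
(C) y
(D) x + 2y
C

The map is reflection across the y-axis: T(x,y) = (-x, y).
Substitute the transformed coordinates into each option and compare with the original:
(A) x - y  ->  (-x) - (y) = -x - y   [differs from x - y: not invariant]
(B) xy  ->  (-x)(y) = -xy   [differs from xy: not invariant]
(C) y  ->  (y) = y   [equals y: invariant]
(D) x + 2y  ->  (-x) + 2(y) = -x + 2y   [differs from x + 2y: not invariant]

Only option (C), y, is unchanged by the transformation.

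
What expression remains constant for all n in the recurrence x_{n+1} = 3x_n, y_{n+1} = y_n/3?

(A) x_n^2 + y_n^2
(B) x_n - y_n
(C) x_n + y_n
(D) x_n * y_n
D

For the recurrence x_{n+1} = 3x_n, y_{n+1} = y_n/3:

x_{n+1} * y_{n+1} = (3x_n) * (y_n/3) = x_n * y_n
The product is conserved.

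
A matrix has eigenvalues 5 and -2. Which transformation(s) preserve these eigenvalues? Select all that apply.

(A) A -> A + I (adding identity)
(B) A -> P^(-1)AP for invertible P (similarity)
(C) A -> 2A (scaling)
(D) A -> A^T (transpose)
B and D

Eigenvalues are preserved by:
1. Similarity transformations: A -> P^(-1)AP (same characteristic polynomial)
2. Transpose: A^T has the same eigenvalues as A

Eigenvalues are NOT preserved by:
- Adding identity: eigenvalues become 5+1, -2+1
- Scaling: eigenvalues become 10, -4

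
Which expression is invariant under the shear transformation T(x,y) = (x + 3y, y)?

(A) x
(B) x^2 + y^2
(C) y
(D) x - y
C

Under the shear T(x,y) = (x + 3y, y):
Substitute the transformed coordinates into each option and compare with the original:
(A) x  ->  (x + 3y) = x + 3y   [differs from x: not invariant]
(B) x^2 + y^2  ->  (x + 3y)^2 + (y)^2 = x^2 + 6xy + 10y^2   [differs from x^2 + y^2: not invariant]
(C) y  ->  (y) = y   [equals y: invariant]
(D) x - y  ->  (x + 3y) - (y) = x + 2y   [differs from x - y: not invariant]

Only option (C), y, is unchanged by the transformation.
A horizontal shear moves points parallel to the x-axis, so the y-coordinate (and any function of y alone) is unchanged.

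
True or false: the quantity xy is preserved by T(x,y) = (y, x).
True

Substitute T(x,y) = (y, x) into the expression and compare with the original.

Original: xy
After applying T: (y)(x) = xy

This is identical to the original xy, so the expression is invariant.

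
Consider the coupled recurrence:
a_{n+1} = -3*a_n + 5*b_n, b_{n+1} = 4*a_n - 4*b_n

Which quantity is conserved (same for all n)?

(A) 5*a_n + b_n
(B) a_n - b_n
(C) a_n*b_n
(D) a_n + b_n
D

Replace a_n by a_{n+1} = -3*a_n + 5*b_n and b_n by b_{n+1} = 4*a_n - 4*b_n in each option and simplify:
(A) 5*a_n + b_n  ->  5*(-3*a_n + 5*b_n) + (4*a_n - 4*b_n) = -11*a_n + 21*b_n   [not conserved]
(B) a_n - b_n  ->  (-3*a_n + 5*b_n) - (4*a_n - 4*b_n) = -7*a_n + 9*b_n   [not conserved]
(C) a_n*b_n  ->  (-3*a_n + 5*b_n)*(4*a_n - 4*b_n) = -12*a_n^2 + 32*a_n*b_n - 20*b_n^2   [not conserved]
(D) a_n + b_n  ->  (-3*a_n + 5*b_n) + (4*a_n - 4*b_n) = a_n + b_n   [conserved]

Only (D) a_n + b_n returns to itself after one step, so it is the conserved quantity.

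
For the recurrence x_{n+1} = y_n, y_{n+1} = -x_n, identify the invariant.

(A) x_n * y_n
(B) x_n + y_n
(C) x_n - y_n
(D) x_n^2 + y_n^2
D

For the recurrence x_{n+1} = y_n, y_{n+1} = -x_n:

x_{n+1}^2 + y_{n+1}^2 = y_n^2 + (-x_n)^2 = x_n^2 + y_n^2
The sum of squares is conserved (like energy in a harmonic oscillator).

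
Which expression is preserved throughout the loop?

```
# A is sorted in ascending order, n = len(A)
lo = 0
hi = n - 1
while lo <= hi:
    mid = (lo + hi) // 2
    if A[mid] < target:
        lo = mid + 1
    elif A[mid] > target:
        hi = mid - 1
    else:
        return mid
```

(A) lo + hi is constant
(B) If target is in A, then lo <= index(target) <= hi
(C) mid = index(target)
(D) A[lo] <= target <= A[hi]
B

A loop invariant must hold before the first iteration and be re-established by every execution of the body.

(B) If target is in A, then lo <= index(target) <= hi: Before the loop [lo, hi] = [0, n-1] covers every index. When A[mid] < target, sortedness puts target strictly to the right of mid, so setting lo = mid + 1 keeps index(target) in [lo, hi]; symmetrically for hi = mid - 1. Hence 'if target is in A then lo <= index(target) <= hi' holds after every iteration, and when lo > hi it proves target is absent.

The other options fail:
(A) lo + hi is constant: each iteration moves exactly one of lo, hi, so lo + hi changes (e.g. 0 + (n-1) becomes (mid+1) + (n-1)).
(C) mid = index(target): mid is just the current probe; it equals index(target) only on the iteration that returns.
(D) A[lo] <= target <= A[hi]: fails when target is not in A (e.g. target < A[0] already violates it before the loop), so it is not maintained in general.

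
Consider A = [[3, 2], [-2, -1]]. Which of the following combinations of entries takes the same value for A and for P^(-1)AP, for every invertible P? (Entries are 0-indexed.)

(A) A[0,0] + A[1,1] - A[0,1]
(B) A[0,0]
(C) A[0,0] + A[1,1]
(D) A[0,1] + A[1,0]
C

A[0,0] + A[1,1] is the trace of A. By the cyclic property of the trace, tr(P^(-1)AP) = tr(APP^(-1)) = tr(A), so it is the same for every matrix similar to A.

The other combinations are not similarity invariants. For example, take P = [[2, 1], [1, 1]] (det P = 1), so P^(-1) = [[1, -1], [-1, 2]] and
B = P^(-1)AP = [[13, 8], [-18, -11]].
Evaluating each option on A and on B:
(A) A[0,0] + A[1,1] - A[0,1]: 0 for A, -6 for B -> changes
(B) A[0,0]: 3 for A, 13 for B -> changes
(C) A[0,0] + A[1,1]: 2 for A, 2 for B -> unchanged
(D) A[0,1] + A[1,0]: 0 for A, -10 for B -> changes

Only (C) A[0,0] + A[1,1] = 2 survives (and it does so for every P, not just this one), so it is the invariant.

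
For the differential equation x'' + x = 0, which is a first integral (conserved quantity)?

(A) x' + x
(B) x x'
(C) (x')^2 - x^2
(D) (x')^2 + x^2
D

A first integral I satisfies dI/dt = 0 along every solution. Differentiate each option and use the equation of motion:
(A) d/dt[x' + x] = x'' + x' = -x + x', not identically 0
(B) d/dt[x x'] = (x')^2 + x x'' = (x')^2 - x^2, not identically 0
(C) d/dt[(x')^2 - x^2] = 2x'x'' - 2x x' = -4x x', not identically 0
(D) d/dt[(x')^2 + x^2] = 2x'x'' + 2x x' = 2x'(-x) + 2x x' = 0

Only (D) has zero time-derivative. So the energy-like quantity (x')^2 + x^2 is the first integral.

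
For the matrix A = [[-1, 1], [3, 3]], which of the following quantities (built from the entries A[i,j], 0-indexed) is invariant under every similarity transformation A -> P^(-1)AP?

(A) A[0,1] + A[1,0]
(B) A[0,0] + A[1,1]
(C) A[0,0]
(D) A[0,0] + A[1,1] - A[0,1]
B

A[0,0] + A[1,1] is the trace of A. By the cyclic property of the trace, tr(P^(-1)AP) = tr(APP^(-1)) = tr(A), so it is the same for every matrix similar to A.

The other combinations are not similarity invariants. For example, take P = [[2, 1], [1, 1]] (det P = 1), so P^(-1) = [[1, -1], [-1, 2]] and
B = P^(-1)AP = [[-10, -6], [19, 12]].
Evaluating each option on A and on B:
(A) A[0,1] + A[1,0]: 4 for A, 13 for B -> changes
(B) A[0,0] + A[1,1]: 2 for A, 2 for B -> unchanged
(C) A[0,0]: -1 for A, -10 for B -> changes
(D) A[0,0] + A[1,1] - A[0,1]: 1 for A, 8 for B -> changes

Only (B) A[0,0] + A[1,1] = 2 survives (and it does so for every P, not just this one), so it is the invariant.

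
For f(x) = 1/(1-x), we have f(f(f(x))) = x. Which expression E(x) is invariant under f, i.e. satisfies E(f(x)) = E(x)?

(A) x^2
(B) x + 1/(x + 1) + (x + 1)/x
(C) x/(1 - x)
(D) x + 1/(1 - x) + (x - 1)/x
D

Replace x by f(x) = 1/(1 - x) in each option and simplify. As a quick numerical cross-check, also compare E(3) with E(f(3)) = E(-1/2).

(A) x^2  ->  (1/(1 - x))^2 = (x - 1)^(-2); check: E(3) = 9 but E(-1/2) = 1/4.   [not invariant]
(B) x + 1/(x + 1) + (x + 1)/x  ->  (1/(1 - x)) + 1/((1/(1 - x)) + 1) + ((1/(1 - x)) + 1)/(1/(1 - x)) = (-x^3 + 6x^2 - 11x + 7)/(x^2 - 3x + 2); check: E(3) = 55/12 but E(-1/2) = 1/2.   [not invariant]
(C) x/(1 - x)  ->  (1/(1 - x))/(1 - (1/(1 - x))) = -1/x; check: E(3) = -3/2 but E(-1/2) = -1/3.   [not invariant]
(D) x + 1/(1 - x) + (x - 1)/x  ->  (1/(1 - x)) + 1/(1 - (1/(1 - x))) + ((1/(1 - x)) - 1)/(1/(1 - x)), which simplifies back to x + 1/(1 - x) + (x - 1)/x; check: E(3) = 19/6, E(-1/2) = 19/6.   [invariant]

Only (D) is unchanged. Indeed f(f(x)) = 1/(1 - 1/(1-x)) = (1-x)/(-x) = (x-1)/x, so E(x) = x + f(x) + f(f(x)) is the sum over the whole 3-cycle; applying f just permutes the three terms cyclically (x -> f(x) -> f(f(x)) -> x), leaving the sum unchanged.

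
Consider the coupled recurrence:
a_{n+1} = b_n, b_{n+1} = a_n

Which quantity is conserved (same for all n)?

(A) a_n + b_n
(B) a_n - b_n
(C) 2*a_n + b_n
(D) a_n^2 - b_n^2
A

Replace a_n by a_{n+1} = b_n and b_n by b_{n+1} = a_n in each option and simplify:
(A) a_n + b_n  ->  (b_n) + (a_n) = a_n + b_n   [conserved]
(B) a_n - b_n  ->  (b_n) - (a_n) = -a_n + b_n   [not conserved]
(C) 2*a_n + b_n  ->  2*(b_n) + (a_n) = a_n + 2*b_n   [not conserved]
(D) a_n^2 - b_n^2  ->  (b_n)^2 - (a_n)^2 = -a_n^2 + b_n^2   [not conserved]

Only (A) a_n + b_n returns to itself after one step, so it is the conserved quantity.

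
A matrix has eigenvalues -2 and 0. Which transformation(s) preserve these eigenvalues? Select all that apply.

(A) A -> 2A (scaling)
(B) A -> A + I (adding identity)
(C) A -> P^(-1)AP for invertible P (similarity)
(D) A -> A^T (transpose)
C and D

Eigenvalues are preserved by:
1. Similarity transformations: A -> P^(-1)AP (same characteristic polynomial)
2. Transpose: A^T has the same eigenvalues as A

Eigenvalues are NOT preserved by:
- Adding identity: eigenvalues become -2+1, 0+1
- Scaling: eigenvalues become -4, 0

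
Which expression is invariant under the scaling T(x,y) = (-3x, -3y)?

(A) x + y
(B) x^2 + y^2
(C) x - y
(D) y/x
D

Under the uniform scaling T(x,y) = (-3x, -3y):
Substitute the transformed coordinates into each option and compare with the original:
(A) x + y  ->  (-3x) + (-3y) = -3x - 3y   [differs from x + y: not invariant]
(B) x^2 + y^2  ->  (-3x)^2 + (-3y)^2 = 9x^2 + 9y^2   [differs from x^2 + y^2: not invariant]
(C) x - y  ->  (-3x) - (-3y) = -3x + 3y   [differs from x - y: not invariant]
(D) y/x  ->  (-3y)/(-3x) = y/x   [equals y/x: invariant]

Only option (D), y/x, is unchanged by the transformation.
The common factor -3 cancels in a ratio of coordinates, while sums, products and sums of squares pick up factors of -3 or 9.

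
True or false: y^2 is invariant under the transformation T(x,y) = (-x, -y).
True

Substitute T(x,y) = (-x, -y) into the expression and compare with the original.

Original: y^2
After applying T: (-y)^2 = y^2

This is identical to the original y^2, so the expression is invariant.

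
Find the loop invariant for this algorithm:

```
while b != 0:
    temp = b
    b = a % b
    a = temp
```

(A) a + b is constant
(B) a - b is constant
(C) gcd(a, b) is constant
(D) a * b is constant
C

A loop invariant must hold before the first iteration and be re-established by every execution of the body.

(C) gcd(a, b) is constant: One iteration replaces (a, b) by (b, a mod b). Since a mod b = a - q*b for an integer q, any common divisor of a and b divides b and a mod b, and conversely; hence gcd(b, a mod b) = gcd(a, b). For instance (31, 8) -> (8, 7) keeps gcd = 1. At exit b = 0 and a = gcd of the original inputs.

The other options fail:
(A) a + b is constant: e.g. (a, b) = (31, 8) -> (8, 7): the sum goes from 39 to 15.
(B) a - b is constant: e.g. (a, b) = (31, 8) -> (8, 7): the difference goes from 23 to 1.
(D) a * b is constant: e.g. (a, b) = (31, 8) -> (8, 7): the product goes from 248 to 56.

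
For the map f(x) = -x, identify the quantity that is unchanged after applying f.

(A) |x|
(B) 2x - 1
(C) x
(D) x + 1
A

For f(x) = -x:
Applying f replaces x by -x. Since |-x| = |x|, the absolute value is unchanged by f, whereas x -> -x, 2x - 1 -> -2x - 1 and x + 1 -> -x + 1 all change.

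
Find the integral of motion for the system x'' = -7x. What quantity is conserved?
E = (x')^2 + 7x^2

Multiply the equation by x':
x' * x'' = -7x * x'
The left side is d/dt[(x')^2/2] and the right side is d/dt[-7x^2/2], so
d/dt[(x')^2/2 + 7x^2/2] = 0, i.e. (x')^2/2 + 7x^2/2 = constant.
Multiplying by 2, the integral of motion is E = (x')^2 + 7x^2.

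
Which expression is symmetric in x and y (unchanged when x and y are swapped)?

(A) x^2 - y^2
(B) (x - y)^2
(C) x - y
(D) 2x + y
B

A symmetric expression is unchanged when the variables are permuted; here the transformation to test is the swap (x, y) -> (y, x).
Substitute the transformed coordinates into each option and compare with the original:
(A) x^2 - y^2  ->  (y)^2 - (x)^2 = -x^2 + y^2   [differs from x^2 - y^2: not invariant]
(B) (x - y)^2  ->  ((y) - (x))^2 = x^2 - 2xy + y^2   [equals (x - y)^2: invariant]
(C) x - y  ->  (y) - (x) = -x + y   [differs from x - y: not invariant]
(D) 2x + y  ->  2(y) + (x) = x + 2y   [differs from 2x + y: not invariant]

Only option (B), (x - y)^2, is unchanged by the transformation.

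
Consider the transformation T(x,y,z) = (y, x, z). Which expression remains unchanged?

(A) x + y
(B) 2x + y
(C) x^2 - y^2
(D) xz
A

Apply T(x,y,z) = (y, x, z) to each option, i.e. replace (x, y, z) by the transformed coordinates.
Substitute the transformed coordinates into each option and compare with the original:
(A) x + y  ->  (y) + (x) = x + y   [equals x + y: invariant]
(B) 2x + y  ->  2(y) + (x) = x + 2y   [differs from 2x + y: not invariant]
(C) x^2 - y^2  ->  (y)^2 - (x)^2 = -x^2 + y^2   [differs from x^2 - y^2: not invariant]
(D) xz  ->  (y)(z) = yz   [differs from xz: not invariant]

Only option (A), x + y, is unchanged by the transformation.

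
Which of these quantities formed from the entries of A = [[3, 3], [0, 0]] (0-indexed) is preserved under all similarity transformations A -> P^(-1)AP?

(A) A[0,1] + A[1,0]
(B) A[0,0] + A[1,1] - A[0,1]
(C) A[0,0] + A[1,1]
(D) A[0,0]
C

A[0,0] + A[1,1] is the trace of A. By the cyclic property of the trace, tr(P^(-1)AP) = tr(APP^(-1)) = tr(A), so it is the same for every matrix similar to A.

The other combinations are not similarity invariants. For example, take P = [[2, 1], [1, 1]] (det P = 1), so P^(-1) = [[1, -1], [-1, 2]] and
B = P^(-1)AP = [[9, 6], [-9, -6]].
Evaluating each option on A and on B:
(A) A[0,1] + A[1,0]: 3 for A, -3 for B -> changes
(B) A[0,0] + A[1,1] - A[0,1]: 0 for A, -3 for B -> changes
(C) A[0,0] + A[1,1]: 3 for A, 3 for B -> unchanged
(D) A[0,0]: 3 for A, 9 for B -> changes

Only (C) A[0,0] + A[1,1] = 3 survives (and it does so for every P, not just this one), so it is the invariant.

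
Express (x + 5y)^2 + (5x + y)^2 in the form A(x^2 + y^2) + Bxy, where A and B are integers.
26(x^2 + y^2) + 20xy

Expanding: (x + 5y)^2 = x^2 + 10xy + 25y^2
(5x + y)^2 = 25x^2 + 10xy + y^2
Sum = (1+25)(x^2+y^2) + 20xy = 26(x^2 + y^2) + 20xy
This is symmetric in x and y.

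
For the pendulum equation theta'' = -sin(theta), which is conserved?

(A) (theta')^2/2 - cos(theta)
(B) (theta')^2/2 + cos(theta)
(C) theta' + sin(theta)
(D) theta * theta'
A

A first integral I satisfies dI/dt = 0 along every solution. Differentiate each option and use the equation of motion:
(A) d/dt[(theta')^2/2 - cos(theta)] = theta' theta'' + sin(theta) theta' = theta'(-sin(theta)) + theta' sin(theta) = 0
(B) d/dt[(theta')^2/2 + cos(theta)] = theta' theta'' - sin(theta) theta' = -2 theta' sin(theta), not identically 0
(C) d/dt[theta' + sin(theta)] = theta'' + cos(theta) theta' = -sin(theta) + theta' cos(theta), not identically 0
(D) d/dt[theta * theta'] = (theta')^2 + theta theta'' = (theta')^2 - theta sin(theta), not identically 0

Only (A) has zero time-derivative. This is the total energy: kinetic (theta')^2/2 plus potential -cos(theta).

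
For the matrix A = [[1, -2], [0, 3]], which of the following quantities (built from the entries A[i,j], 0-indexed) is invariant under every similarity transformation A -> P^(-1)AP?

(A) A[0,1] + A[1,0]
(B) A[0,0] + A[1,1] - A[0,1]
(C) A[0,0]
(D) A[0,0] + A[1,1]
D

A[0,0] + A[1,1] is the trace of A. By the cyclic property of the trace, tr(P^(-1)AP) = tr(APP^(-1)) = tr(A), so it is the same for every matrix similar to A.

The other combinations are not similarity invariants. For example, take P = [[2, 1], [1, 1]] (det P = 1), so P^(-1) = [[1, -1], [-1, 2]] and
B = P^(-1)AP = [[-3, -4], [6, 7]].
Evaluating each option on A and on B:
(A) A[0,1] + A[1,0]: -2 for A, 2 for B -> changes
(B) A[0,0] + A[1,1] - A[0,1]: 6 for A, 8 for B -> changes
(C) A[0,0]: 1 for A, -3 for B -> changes
(D) A[0,0] + A[1,1]: 4 for A, 4 for B -> unchanged

Only (D) A[0,0] + A[1,1] = 4 survives (and it does so for every P, not just this one), so it is the invariant.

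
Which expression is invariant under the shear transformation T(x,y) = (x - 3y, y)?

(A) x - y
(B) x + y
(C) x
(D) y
D

Under the shear T(x,y) = (x - 3y, y):
Substitute the transformed coordinates into each option and compare with the original:
(A) x - y  ->  (x - 3y) - (y) = x - 4y   [differs from x - y: not invariant]
(B) x + y  ->  (x - 3y) + (y) = x - 2y   [differs from x + y: not invariant]
(C) x  ->  (x - 3y) = x - 3y   [differs from x: not invariant]
(D) y  ->  (y) = y   [equals y: invariant]

Only option (D), y, is unchanged by the transformation.
A horizontal shear moves points parallel to the x-axis, so the y-coordinate (and any function of y alone) is unchanged.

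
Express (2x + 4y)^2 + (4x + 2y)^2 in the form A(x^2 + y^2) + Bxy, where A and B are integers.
20(x^2 + y^2) + 32xy

Expanding: (2x + 4y)^2 = 4x^2 + 16xy + 16y^2
(4x + 2y)^2 = 16x^2 + 16xy + 4y^2
Sum = (4+16)(x^2+y^2) + 32xy = 20(x^2 + y^2) + 32xy
This is symmetric in x and y.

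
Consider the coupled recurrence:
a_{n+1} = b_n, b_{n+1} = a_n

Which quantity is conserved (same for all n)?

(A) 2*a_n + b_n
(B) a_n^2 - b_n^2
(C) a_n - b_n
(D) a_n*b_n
D

Replace a_n by a_{n+1} = b_n and b_n by b_{n+1} = a_n in each option and simplify:
(A) 2*a_n + b_n  ->  2*(b_n) + (a_n) = a_n + 2*b_n   [not conserved]
(B) a_n^2 - b_n^2  ->  (b_n)^2 - (a_n)^2 = -a_n^2 + b_n^2   [not conserved]
(C) a_n - b_n  ->  (b_n) - (a_n) = -a_n + b_n   [not conserved]
(D) a_n*b_n  ->  (b_n)*(a_n) = a_n*b_n   [conserved]

Only (D) a_n*b_n returns to itself after one step, so it is the conserved quantity.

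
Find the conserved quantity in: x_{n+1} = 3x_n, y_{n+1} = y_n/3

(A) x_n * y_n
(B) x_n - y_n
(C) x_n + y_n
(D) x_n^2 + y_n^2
A

For the recurrence x_{n+1} = 3x_n, y_{n+1} = y_n/3:

x_{n+1} * y_{n+1} = (3x_n) * (y_n/3) = x_n * y_n
The product is conserved.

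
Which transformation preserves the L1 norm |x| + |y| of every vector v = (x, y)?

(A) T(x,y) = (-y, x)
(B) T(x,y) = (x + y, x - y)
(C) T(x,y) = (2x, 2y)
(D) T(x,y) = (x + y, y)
A

A transformation preserves a norm if ||T(v)|| = ||v|| for every v; a single vector where the norm changes rules an option out.

(A) T(x,y) = (-y, x): preserves the norm -- it only permutes the coordinates and/or flips signs, which leaves |x| + |y| unchanged.
(B) T(x,y) = (x + y, x - y): v = (1, 0) has norm |1| + |0| = 1, but T(v) = (1, 1) has norm 2 -- not preserved.
(C) T(x,y) = (2x, 2y): v = (1, 0) has norm |1| + |0| = 1, but T(v) = (2, 0) has norm 2 -- not preserved.
(D) T(x,y) = (x + y, y): v = (0, 1) has norm |0| + |1| = 1, but T(v) = (1, 1) has norm 2 -- not preserved.

Therefore the answer is (A).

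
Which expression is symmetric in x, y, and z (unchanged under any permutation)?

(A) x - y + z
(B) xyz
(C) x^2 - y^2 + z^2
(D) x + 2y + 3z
B

A symmetric expression is unchanged when the variables are permuted; here the transformation to test is the swap (x, y) -> (y, x).
A symmetric expression must survive every permutation; the single swap x <-> y already eliminates the distractors, and the keyed expression is also unchanged by x <-> z and y <-> z (each variable enters it in exactly the same way).
Substitute the transformed coordinates into each option and compare with the original:
(A) x - y + z  ->  (y) - (x) + z = -x + y + z   [differs from x - y + z: not invariant]
(B) xyz  ->  (y)(x)z = xyz   [equals xyz: invariant]
(C) x^2 - y^2 + z^2  ->  (y)^2 - (x)^2 + z^2 = -x^2 + y^2 + z^2   [differs from x^2 - y^2 + z^2: not invariant]
(D) x + 2y + 3z  ->  (y) + 2(x) + 3z = 2x + y + 3z   [differs from x + 2y + 3z: not invariant]

Only option (B), xyz, is unchanged by the transformation.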